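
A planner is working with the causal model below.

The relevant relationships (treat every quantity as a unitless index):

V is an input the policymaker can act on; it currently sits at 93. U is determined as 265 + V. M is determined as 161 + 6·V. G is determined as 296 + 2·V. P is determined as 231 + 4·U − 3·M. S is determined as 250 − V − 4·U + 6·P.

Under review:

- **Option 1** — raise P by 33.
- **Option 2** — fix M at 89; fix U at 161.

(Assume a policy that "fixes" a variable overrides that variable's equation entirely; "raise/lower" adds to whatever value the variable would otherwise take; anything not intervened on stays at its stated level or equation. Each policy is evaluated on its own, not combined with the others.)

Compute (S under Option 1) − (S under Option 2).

Option 1 (P + 33):
  V = 93
  U = 265 + 93 = 358
  M = 161 + 6·93 = 719
  P = 231 + 4·358 − 3·719 (+33 from intervention) = -461
  S = 250 − 93 − 4·358 + 6·(-461) = -4041
Option 2 (M := 89, U := 161):
  V = 93
  U = 161
  M = 89
  P = 231 + 4·161 − 3·89 = 608
  S = 250 − 93 − 4·161 + 6·608 = 3161
S: -4041 − 3161 = -7202

-7202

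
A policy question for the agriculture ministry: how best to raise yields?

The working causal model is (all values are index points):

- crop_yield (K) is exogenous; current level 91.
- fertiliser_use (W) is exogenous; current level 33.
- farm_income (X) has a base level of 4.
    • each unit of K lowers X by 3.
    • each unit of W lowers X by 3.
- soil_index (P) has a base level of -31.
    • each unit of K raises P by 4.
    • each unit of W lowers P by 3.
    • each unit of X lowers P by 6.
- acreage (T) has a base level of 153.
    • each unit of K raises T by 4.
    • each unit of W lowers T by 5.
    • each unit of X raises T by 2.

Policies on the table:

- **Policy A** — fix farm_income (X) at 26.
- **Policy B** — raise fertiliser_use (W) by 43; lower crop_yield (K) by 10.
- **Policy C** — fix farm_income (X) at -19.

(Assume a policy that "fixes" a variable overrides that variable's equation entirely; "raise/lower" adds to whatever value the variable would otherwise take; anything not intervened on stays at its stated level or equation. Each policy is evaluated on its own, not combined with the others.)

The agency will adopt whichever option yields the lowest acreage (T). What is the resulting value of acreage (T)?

Policy A (X := 26):
  K = 91
  W = 33
  X = 26
  T = 153 + 4·91 − 5·33 + 2·26 = 404
Policy B (W + 43, K − 10):
  K = 91 − 10 = 81
  W = 33 + 43 = 76
  X = 4 − 3·81 − 3·76 = -467
  T = 153 + 4·81 − 5·76 + 2·(-467) = -837
Policy C (X := -19):
  K = 91
  W = 33
  X = -19
  T = 153 + 4·91 − 5·33 + 2·(-19) = 314
Comparing — Policy A: T=404, Policy B: T=-837, Policy C: T=314. Lowest is -837 (Policy B).

-837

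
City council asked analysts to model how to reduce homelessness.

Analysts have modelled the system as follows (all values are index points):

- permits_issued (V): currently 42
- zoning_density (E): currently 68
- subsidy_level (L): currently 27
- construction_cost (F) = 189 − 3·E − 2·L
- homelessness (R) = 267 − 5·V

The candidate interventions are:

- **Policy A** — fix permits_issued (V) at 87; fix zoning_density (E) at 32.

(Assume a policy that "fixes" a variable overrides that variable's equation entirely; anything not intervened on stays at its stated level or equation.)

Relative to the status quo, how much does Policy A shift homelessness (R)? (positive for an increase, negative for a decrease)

-225

Baseline:
  V = 42
  R = 267 − 5·42 = 57
Policy A (V := 87, E := 32):
  V = 87
  R = 267 − 5·87 = -168
Change in R: -168 − 57 = -225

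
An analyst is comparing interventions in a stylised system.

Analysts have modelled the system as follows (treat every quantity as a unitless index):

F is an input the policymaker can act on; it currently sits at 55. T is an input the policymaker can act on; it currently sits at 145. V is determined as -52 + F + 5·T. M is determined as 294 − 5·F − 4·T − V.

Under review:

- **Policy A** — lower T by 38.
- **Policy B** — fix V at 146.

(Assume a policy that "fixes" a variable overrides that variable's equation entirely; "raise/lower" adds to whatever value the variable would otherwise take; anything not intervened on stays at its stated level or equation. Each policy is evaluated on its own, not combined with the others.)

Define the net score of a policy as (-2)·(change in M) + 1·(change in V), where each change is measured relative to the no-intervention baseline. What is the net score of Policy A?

Baseline:
  F = 55
  T = 145
  V = -52 + 55 + 5·145 = 728
  M = 294 − 5·55 − 4·145 − 728 = -1289
Policy A (T − 38):
  F = 55
  T = 145 − 38 = 107
  V = -52 + 55 + 5·107 = 538
  M = 294 − 5·55 − 4·107 − 538 = -947
ΔM = -947 − (-1289) = 342; ΔV = 538 − 728 = -190
Score = (-2)·342 + 1·(-190) = -874

-874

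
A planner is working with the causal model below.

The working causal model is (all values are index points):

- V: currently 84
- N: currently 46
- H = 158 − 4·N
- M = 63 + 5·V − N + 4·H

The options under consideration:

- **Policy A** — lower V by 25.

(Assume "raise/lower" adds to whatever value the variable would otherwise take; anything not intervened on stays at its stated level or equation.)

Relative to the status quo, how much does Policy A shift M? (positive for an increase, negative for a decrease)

-125

Baseline:
  V = 84
  N = 46
  H = 158 − 4·46 = -26
  M = 63 + 5·84 − 46 + 4·(-26) = 333
Policy A (V − 25):
  V = 84 − 25 = 59
  N = 46
  H = 158 − 4·46 = -26
  M = 63 + 5·59 − 46 + 4·(-26) = 208
Change in M: 208 − 333 = -125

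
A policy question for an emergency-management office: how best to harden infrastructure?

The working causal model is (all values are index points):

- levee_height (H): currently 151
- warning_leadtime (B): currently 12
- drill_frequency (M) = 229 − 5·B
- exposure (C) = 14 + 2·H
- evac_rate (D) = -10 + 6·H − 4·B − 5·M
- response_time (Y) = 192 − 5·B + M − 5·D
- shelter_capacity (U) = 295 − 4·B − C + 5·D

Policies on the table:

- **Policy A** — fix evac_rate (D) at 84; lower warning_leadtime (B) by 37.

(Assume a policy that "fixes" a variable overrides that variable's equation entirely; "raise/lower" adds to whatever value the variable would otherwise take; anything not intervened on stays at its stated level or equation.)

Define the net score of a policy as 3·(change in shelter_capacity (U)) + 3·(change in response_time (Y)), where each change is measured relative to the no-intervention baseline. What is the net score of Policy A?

1554

Baseline:
  H = 151
  B = 12
  M = 229 − 5·12 = 169
  C = 14 + 2·151 = 316
  D = -10 + 6·151 − 4·12 − 5·169 = 3
  Y = 192 − 5·12 + 169 − 5·3 = 286
  U = 295 − 4·12 − 316 + 5·3 = -54
Policy A (D := 84, B − 37):
  H = 151
  B = 12 − 37 = -25
  M = 229 − 5·(-25) = 354
  C = 14 + 2·151 = 316
  D = 84
  Y = 192 − 5·(-25) + 354 − 5·84 = 251
  U = 295 − 4·(-25) − 316 + 5·84 = 499
ΔU = 499 − (-54) = 553; ΔY = 251 − 286 = -35
Score = 3·553 + 3·(-35) = 1554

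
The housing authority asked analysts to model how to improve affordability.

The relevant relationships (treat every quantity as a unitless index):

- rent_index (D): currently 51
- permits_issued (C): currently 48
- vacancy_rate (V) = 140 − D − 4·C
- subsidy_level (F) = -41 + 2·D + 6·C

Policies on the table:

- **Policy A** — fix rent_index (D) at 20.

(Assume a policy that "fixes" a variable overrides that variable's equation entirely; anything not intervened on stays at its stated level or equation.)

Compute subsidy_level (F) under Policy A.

Policy A (D := 20):
  D = 20
  C = 48
  F = -41 + 2·20 + 6·48 = 287

287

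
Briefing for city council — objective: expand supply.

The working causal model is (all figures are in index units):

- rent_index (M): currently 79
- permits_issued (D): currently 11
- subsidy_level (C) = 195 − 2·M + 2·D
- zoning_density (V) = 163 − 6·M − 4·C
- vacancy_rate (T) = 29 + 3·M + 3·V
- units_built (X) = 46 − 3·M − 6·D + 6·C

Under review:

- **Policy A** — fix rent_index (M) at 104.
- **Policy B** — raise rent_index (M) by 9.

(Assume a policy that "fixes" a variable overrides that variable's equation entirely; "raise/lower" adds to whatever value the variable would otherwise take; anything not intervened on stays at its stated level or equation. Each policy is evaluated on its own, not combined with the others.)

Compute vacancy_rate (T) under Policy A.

Policy A (M := 104):
  M = 104
  D = 11
  C = 195 − 2·104 + 2·11 = 9
  V = 163 − 6·104 − 4·9 = -497
  T = 29 + 3·104 + 3·(-497) = -1150

-1150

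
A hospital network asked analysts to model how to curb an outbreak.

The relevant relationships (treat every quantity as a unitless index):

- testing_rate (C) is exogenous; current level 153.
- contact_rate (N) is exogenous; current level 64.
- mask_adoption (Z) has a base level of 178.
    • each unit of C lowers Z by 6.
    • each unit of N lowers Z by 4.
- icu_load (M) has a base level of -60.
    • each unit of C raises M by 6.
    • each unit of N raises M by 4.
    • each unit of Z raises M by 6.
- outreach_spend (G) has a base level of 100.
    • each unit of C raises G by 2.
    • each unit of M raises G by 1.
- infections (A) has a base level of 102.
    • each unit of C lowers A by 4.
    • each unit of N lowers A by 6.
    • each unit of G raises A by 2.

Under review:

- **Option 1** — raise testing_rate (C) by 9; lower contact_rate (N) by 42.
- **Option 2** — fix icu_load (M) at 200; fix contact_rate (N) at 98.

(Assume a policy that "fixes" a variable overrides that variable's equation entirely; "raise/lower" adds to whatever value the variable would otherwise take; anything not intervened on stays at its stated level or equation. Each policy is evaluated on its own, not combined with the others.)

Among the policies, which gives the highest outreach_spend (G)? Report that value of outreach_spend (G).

Option 1 (C + 9, N − 42):
  C = 153 + 9 = 162
  N = 64 − 42 = 22
  Z = 178 − 6·162 − 4·22 = -882
  M = -60 + 6·162 + 4·22 + 6·(-882) = -4292
  G = 100 + 2·162 + (-4292) = -3868
Option 2 (M := 200, N := 98):
  C = 153
  N = 98
  Z = 178 − 6·153 − 4·98 = -1132
  M = 200
  G = 100 + 2·153 + 200 = 606
Comparing — Option 1: G=-3868, Option 2: G=606. Highest is 606 (Option 2).

606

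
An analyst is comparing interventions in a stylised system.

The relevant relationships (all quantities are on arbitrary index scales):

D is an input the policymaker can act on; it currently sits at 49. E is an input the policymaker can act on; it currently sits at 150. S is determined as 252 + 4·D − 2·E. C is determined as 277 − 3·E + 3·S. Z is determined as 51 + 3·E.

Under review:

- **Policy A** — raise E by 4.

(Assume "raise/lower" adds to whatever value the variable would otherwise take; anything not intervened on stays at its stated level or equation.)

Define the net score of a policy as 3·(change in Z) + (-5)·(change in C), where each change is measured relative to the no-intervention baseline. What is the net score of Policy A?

Baseline:
  D = 49
  E = 150
  S = 252 + 4·49 − 2·150 = 148
  C = 277 − 3·150 + 3·148 = 271
  Z = 51 + 3·150 = 501
Policy A (E + 4):
  D = 49
  E = 150 + 4 = 154
  S = 252 + 4·49 − 2·154 = 140
  C = 277 − 3·154 + 3·140 = 235
  Z = 51 + 3·154 = 513
ΔZ = 513 − 501 = 12; ΔC = 235 − 271 = -36
Score = 3·12 + (-5)·(-36) = 216

216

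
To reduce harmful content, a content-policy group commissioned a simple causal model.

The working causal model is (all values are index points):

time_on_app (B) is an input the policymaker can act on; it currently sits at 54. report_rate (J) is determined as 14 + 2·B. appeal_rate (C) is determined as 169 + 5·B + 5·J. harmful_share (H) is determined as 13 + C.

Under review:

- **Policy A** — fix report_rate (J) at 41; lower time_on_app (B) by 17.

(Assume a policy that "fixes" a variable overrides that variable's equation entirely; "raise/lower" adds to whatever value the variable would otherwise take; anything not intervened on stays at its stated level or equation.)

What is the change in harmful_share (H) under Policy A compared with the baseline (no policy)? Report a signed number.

-490

Baseline:
  B = 54
  J = 14 + 2·54 = 122
  C = 169 + 5·54 + 5·122 = 1049
  H = 13 + 1049 = 1062
Policy A (J := 41, B − 17):
  B = 54 − 17 = 37
  J = 41
  C = 169 + 5·37 + 5·41 = 559
  H = 13 + 559 = 572
Change in H: 572 − 1062 = -490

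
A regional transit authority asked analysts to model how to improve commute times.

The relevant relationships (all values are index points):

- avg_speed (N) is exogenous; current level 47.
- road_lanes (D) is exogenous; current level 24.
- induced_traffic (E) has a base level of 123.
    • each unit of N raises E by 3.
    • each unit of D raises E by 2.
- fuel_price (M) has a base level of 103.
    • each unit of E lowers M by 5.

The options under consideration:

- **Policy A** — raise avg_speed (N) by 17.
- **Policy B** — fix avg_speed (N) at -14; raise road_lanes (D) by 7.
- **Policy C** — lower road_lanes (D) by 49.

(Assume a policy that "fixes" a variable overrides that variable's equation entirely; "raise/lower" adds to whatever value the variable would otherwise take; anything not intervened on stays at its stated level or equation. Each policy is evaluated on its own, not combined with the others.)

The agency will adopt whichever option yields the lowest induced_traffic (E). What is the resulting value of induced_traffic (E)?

Policy A (N + 17):
  N = 47 + 17 = 64
  D = 24
  E = 123 + 3·64 + 2·24 = 363
Policy B (N := -14, D + 7):
  N = -14
  D = 24 + 7 = 31
  E = 123 + 3·(-14) + 2·31 = 143
Policy C (D − 49):
  N = 47
  D = 24 − 49 = -25
  E = 123 + 3·47 + 2·(-25) = 214
Comparing — Policy A: E=363, Policy B: E=143, Policy C: E=214. Lowest is 143 (Policy B).

143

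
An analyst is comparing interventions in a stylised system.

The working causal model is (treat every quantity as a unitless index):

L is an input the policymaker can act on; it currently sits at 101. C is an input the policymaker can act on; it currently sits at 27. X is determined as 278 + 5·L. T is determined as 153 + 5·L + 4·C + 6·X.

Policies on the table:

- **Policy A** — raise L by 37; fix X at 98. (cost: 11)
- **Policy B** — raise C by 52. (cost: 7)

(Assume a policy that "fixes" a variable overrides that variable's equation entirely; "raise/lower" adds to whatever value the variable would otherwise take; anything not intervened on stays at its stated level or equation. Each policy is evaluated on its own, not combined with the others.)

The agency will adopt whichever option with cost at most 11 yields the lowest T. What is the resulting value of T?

1539

Policy A (L + 37, X := 98):
  L = 101 + 37 = 138
  C = 27
  X = 98
  T = 153 + 5·138 + 4·27 + 6·98 = 1539
Policy B (C + 52):
  L = 101
  C = 27 + 52 = 79
  X = 278 + 5·101 = 783
  T = 153 + 5·101 + 4·79 + 6·783 = 5672
Comparing — Policy A: T=1539, Policy B: T=5672. Lowest is 1539 (Policy A).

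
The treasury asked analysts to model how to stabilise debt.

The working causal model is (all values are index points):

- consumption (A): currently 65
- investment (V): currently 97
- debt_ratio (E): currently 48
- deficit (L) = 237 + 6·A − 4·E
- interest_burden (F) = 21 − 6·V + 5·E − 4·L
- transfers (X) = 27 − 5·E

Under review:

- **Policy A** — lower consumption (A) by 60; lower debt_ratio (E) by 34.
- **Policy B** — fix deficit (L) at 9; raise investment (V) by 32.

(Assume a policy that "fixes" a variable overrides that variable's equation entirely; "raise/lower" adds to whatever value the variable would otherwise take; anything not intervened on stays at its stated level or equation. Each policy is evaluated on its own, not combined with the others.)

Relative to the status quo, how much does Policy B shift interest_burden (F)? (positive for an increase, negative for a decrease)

Baseline:
  A = 65
  V = 97
  E = 48
  L = 237 + 6·65 − 4·48 = 435
  F = 21 − 6·97 + 5·48 − 4·435 = -2061
Policy B (L := 9, V + 32):
  A = 65
  V = 97 + 32 = 129
  E = 48
  L = 9
  F = 21 − 6·129 + 5·48 − 4·9 = -549
Change in F: -549 − (-2061) = 1512

1512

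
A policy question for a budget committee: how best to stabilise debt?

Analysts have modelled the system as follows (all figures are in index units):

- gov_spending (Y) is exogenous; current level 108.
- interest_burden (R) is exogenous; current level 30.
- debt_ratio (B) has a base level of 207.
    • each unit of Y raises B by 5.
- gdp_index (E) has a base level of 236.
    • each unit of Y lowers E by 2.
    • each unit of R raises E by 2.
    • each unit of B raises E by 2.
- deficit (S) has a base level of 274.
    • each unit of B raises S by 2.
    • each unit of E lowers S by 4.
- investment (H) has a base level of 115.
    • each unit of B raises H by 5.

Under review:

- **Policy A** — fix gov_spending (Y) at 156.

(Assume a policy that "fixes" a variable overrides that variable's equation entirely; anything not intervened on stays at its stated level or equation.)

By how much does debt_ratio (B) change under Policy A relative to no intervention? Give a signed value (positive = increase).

240

Baseline:
  Y = 108
  B = 207 + 5·108 = 747
Policy A (Y := 156):
  Y = 156
  B = 207 + 5·156 = 987
Change in B: 987 − 747 = 240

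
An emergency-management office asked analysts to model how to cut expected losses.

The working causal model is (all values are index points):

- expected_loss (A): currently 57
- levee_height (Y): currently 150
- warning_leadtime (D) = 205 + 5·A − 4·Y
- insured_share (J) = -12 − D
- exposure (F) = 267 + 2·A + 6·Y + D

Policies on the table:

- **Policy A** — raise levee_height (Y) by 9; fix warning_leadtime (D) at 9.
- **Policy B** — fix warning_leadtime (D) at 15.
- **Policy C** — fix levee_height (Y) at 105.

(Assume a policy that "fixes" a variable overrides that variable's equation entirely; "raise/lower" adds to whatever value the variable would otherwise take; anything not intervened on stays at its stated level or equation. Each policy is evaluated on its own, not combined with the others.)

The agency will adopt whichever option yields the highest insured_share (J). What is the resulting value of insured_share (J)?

-21

Policy A (Y + 9, D := 9):
  A = 57
  Y = 150 + 9 = 159
  D = 9
  J = -12 − 9 = -21
Policy B (D := 15):
  A = 57
  Y = 150
  D = 15
  J = -12 − 15 = -27
Policy C (Y := 105):
  A = 57
  Y = 105
  D = 205 + 5·57 − 4·105 = 70
  J = -12 − 70 = -82
Comparing — Policy A: J=-21, Policy B: J=-27, Policy C: J=-82. Highest is -21 (Policy A).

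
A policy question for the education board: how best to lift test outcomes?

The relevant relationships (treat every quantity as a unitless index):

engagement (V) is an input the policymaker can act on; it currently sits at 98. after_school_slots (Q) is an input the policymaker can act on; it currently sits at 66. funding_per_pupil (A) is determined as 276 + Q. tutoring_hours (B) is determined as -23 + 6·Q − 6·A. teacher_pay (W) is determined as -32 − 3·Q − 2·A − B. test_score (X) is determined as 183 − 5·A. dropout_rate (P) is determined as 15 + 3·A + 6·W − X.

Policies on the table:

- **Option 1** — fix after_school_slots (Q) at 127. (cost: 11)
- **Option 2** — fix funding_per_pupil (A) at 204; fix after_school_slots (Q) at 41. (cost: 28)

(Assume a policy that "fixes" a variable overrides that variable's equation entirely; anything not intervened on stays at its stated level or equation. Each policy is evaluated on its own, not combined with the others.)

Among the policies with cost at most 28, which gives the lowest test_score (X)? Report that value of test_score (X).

Option 1 (Q := 127):
  Q = 127
  A = 276 + 127 = 403
  X = 183 − 5·403 = -1832
Option 2 (A := 204, Q := 41):
  Q = 41
  A = 204
  X = 183 − 5·204 = -837
Comparing — Option 1: X=-1832, Option 2: X=-837. Lowest is -1832 (Option 1).

-1832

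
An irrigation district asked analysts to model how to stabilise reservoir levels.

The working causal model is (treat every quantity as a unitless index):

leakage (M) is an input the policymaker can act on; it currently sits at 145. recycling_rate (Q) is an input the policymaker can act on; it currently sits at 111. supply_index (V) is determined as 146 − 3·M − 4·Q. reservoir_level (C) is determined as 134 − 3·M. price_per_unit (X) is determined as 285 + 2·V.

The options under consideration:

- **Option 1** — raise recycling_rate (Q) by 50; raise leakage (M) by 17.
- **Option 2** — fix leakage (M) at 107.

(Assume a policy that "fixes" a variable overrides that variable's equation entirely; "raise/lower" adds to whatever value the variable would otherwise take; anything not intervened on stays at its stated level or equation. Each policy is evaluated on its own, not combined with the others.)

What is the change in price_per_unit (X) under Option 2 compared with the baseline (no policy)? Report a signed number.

228

Baseline:
  M = 145
  Q = 111
  V = 146 − 3·145 − 4·111 = -733
  X = 285 + 2·(-733) = -1181
Option 2 (M := 107):
  M = 107
  Q = 111
  V = 146 − 3·107 − 4·111 = -619
  X = 285 + 2·(-619) = -953
Change in X: -953 − (-1181) = 228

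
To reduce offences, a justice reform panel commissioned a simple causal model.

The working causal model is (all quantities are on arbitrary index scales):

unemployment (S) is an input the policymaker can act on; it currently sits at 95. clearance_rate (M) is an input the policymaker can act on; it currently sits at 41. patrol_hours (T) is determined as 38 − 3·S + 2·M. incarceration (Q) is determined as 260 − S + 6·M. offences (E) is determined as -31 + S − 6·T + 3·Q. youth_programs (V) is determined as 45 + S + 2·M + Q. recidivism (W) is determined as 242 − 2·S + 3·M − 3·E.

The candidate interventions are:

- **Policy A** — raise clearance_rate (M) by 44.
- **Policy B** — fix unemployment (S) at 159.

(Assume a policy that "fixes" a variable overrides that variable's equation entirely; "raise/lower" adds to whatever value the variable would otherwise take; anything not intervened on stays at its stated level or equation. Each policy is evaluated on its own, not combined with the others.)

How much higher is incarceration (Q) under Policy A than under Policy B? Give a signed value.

328

Policy A (M + 44):
  S = 95
  M = 41 + 44 = 85
  Q = 260 − 95 + 6·85 = 675
Policy B (S := 159):
  S = 159
  M = 41
  Q = 260 − 159 + 6·41 = 347
Q: 675 − 347 = 328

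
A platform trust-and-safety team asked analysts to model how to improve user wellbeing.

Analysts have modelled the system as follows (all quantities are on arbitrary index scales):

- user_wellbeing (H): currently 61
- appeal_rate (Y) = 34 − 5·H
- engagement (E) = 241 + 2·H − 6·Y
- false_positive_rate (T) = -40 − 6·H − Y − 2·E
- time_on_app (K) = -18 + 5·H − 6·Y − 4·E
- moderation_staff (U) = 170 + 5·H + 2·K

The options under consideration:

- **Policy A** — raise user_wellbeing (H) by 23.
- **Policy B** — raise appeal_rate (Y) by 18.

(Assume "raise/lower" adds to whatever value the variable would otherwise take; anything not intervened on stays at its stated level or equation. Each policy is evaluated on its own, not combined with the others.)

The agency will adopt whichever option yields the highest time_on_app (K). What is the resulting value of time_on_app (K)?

Policy A (H + 23):
  H = 61 + 23 = 84
  Y = 34 − 5·84 = -386
  E = 241 + 2·84 − 6·(-386) = 2725
  K = -18 + 5·84 − 6·(-386) − 4·2725 = -8182
Policy B (Y + 18):
  H = 61
  Y = 34 − 5·61 (+18 from intervention) = -253
  E = 241 + 2·61 − 6·(-253) = 1881
  K = -18 + 5·61 − 6·(-253) − 4·1881 = -5719
Comparing — Policy A: K=-8182, Policy B: K=-5719. Highest is -5719 (Policy B).

-5719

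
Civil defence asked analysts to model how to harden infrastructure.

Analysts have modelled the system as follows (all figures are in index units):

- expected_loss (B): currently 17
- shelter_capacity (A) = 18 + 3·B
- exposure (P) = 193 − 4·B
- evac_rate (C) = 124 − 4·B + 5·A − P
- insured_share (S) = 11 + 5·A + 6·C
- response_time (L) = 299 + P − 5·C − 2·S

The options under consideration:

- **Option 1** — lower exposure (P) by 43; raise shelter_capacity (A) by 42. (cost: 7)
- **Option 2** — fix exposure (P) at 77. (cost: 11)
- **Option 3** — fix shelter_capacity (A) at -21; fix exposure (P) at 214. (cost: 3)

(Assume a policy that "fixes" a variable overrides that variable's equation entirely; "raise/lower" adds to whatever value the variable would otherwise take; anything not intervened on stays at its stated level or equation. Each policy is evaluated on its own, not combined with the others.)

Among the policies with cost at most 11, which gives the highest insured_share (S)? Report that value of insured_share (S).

3740

Option 1 (P − 43, A + 42):
  B = 17
  A = 18 + 3·17 (+42 from intervention) = 111
  P = 193 − 4·17 (−43 from intervention) = 82
  C = 124 − 4·17 + 5·111 − 82 = 529
  S = 11 + 5·111 + 6·529 = 3740
Option 2 (P := 77):
  B = 17
  A = 18 + 3·17 = 69
  P = 77
  C = 124 − 4·17 + 5·69 − 77 = 324
  S = 11 + 5·69 + 6·324 = 2300
Option 3 (A := -21, P := 214):
  B = 17
  A = -21
  P = 214
  C = 124 − 4·17 + 5·(-21) − 214 = -263
  S = 11 + 5·(-21) + 6·(-263) = -1672
Comparing — Option 1: S=3740, Option 2: S=2300, Option 3: S=-1672. Highest is 3740 (Option 1).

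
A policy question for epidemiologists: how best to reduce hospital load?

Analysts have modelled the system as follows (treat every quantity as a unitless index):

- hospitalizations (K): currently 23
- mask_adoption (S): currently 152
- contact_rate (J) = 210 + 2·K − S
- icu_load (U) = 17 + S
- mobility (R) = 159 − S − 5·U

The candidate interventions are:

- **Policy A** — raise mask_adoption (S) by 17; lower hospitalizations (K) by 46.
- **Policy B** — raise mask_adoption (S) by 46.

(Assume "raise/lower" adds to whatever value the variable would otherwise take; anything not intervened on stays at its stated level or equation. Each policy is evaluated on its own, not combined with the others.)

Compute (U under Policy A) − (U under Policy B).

-29

Policy A (S + 17, K − 46):
  S = 152 + 17 = 169
  U = 17 + 169 = 186
Policy B (S + 46):
  S = 152 + 46 = 198
  U = 17 + 198 = 215
U: 186 − 215 = -29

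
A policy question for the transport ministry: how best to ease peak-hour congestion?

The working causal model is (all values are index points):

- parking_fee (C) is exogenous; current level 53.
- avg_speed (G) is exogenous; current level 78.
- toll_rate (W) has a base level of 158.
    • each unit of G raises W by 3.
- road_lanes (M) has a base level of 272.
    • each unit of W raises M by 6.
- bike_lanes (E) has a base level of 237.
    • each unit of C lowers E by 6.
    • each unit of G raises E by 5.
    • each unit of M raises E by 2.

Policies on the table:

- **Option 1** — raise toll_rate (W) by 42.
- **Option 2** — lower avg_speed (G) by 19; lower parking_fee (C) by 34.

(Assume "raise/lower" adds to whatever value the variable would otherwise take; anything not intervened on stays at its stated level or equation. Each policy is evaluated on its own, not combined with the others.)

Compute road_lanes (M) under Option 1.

2876

Option 1 (W + 42):
  G = 78
  W = 158 + 3·78 (+42 from intervention) = 434
  M = 272 + 6·434 = 2876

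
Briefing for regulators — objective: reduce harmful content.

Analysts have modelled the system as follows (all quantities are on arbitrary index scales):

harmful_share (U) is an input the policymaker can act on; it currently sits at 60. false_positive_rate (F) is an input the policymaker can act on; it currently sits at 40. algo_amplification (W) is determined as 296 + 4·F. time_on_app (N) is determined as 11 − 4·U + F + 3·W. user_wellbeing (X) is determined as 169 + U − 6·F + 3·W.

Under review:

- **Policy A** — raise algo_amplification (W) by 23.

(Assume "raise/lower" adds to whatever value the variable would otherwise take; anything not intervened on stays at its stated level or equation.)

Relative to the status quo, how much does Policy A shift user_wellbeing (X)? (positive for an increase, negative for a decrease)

69

Baseline:
  U = 60
  F = 40
  W = 296 + 4·40 = 456
  X = 169 + 60 − 6·40 + 3·456 = 1357
Policy A (W + 23):
  U = 60
  F = 40
  W = 296 + 4·40 (+23 from intervention) = 479
  X = 169 + 60 − 6·40 + 3·479 = 1426
Change in X: 1426 − 1357 = 69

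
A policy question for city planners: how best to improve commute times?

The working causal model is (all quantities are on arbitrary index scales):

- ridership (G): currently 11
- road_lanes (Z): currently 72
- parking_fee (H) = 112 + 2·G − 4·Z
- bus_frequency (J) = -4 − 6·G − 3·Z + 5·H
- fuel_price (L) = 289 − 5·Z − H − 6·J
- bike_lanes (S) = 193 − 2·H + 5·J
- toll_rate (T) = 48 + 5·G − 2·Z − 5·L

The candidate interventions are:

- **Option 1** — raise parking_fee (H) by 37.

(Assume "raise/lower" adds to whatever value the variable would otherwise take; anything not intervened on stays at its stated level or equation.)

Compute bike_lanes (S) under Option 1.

-3928

Option 1 (H + 37):
  G = 11
  Z = 72
  H = 112 + 2·11 − 4·72 (+37 from intervention) = -117
  J = -4 − 6·11 − 3·72 + 5·(-117) = -871
  S = 193 − 2·(-117) + 5·(-871) = -3928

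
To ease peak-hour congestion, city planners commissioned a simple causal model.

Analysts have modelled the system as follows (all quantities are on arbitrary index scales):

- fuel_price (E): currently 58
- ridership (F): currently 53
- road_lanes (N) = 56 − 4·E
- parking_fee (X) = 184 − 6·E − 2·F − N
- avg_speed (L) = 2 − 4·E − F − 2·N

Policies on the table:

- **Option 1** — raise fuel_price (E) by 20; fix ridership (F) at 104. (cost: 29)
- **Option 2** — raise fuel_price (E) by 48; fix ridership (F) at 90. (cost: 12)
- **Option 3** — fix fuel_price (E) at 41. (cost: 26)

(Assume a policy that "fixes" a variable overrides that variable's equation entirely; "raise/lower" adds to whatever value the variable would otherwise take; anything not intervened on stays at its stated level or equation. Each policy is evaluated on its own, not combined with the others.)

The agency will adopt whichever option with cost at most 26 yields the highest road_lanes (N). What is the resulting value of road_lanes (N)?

-108

Option 2 (E + 48, F := 90):
  E = 58 + 48 = 106
  N = 56 − 4·106 = -368
Option 3 (E := 41):
  E = 41
  N = 56 − 4·41 = -108
Comparing — Option 2: N=-368, Option 3: N=-108. Highest is -108 (Option 3).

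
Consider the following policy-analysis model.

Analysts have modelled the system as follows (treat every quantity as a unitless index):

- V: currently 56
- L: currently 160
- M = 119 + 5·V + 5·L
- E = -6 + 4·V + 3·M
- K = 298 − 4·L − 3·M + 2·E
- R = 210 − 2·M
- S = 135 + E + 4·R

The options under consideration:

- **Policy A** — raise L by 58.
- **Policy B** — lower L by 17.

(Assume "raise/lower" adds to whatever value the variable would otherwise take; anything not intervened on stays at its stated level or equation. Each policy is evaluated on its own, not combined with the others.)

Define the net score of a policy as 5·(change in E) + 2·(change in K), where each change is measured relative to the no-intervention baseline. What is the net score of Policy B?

Baseline:
  V = 56
  L = 160
  M = 119 + 5·56 + 5·160 = 1199
  E = -6 + 4·56 + 3·1199 = 3815
  K = 298 − 4·160 − 3·1199 + 2·3815 = 3691
Policy B (L − 17):
  V = 56
  L = 160 − 17 = 143
  M = 119 + 5·56 + 5·143 = 1114
  E = -6 + 4·56 + 3·1114 = 3560
  K = 298 − 4·143 − 3·1114 + 2·3560 = 3504
ΔE = 3560 − 3815 = -255; ΔK = 3504 − 3691 = -187
Score = 5·(-255) + 2·(-187) = -1649

-1649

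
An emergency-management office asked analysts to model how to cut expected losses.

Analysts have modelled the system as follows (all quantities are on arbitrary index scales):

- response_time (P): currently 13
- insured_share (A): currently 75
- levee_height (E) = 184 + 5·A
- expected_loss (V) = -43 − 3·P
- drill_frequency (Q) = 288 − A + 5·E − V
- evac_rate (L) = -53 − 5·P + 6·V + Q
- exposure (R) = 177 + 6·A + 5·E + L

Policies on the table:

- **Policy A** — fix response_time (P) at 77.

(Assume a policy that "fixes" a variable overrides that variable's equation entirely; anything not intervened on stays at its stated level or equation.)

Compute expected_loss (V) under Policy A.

-274

Policy A (P := 77):
  P = 77
  V = -43 − 3·77 = -274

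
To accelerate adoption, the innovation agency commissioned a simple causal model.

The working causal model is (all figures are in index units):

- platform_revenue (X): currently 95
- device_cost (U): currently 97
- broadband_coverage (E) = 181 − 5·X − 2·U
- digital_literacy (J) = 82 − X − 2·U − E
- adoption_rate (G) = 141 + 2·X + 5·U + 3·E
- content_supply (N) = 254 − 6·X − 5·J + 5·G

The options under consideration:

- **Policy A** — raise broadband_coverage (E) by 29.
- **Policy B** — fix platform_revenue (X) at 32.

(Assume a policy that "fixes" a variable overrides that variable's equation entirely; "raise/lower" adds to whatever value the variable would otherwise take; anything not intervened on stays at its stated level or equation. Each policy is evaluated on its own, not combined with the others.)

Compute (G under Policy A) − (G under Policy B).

-732

Policy A (E + 29):
  X = 95
  U = 97
  E = 181 − 5·95 − 2·97 (+29 from intervention) = -459
  G = 141 + 2·95 + 5·97 + 3·(-459) = -561
Policy B (X := 32):
  X = 32
  U = 97
  E = 181 − 5·32 − 2·97 = -173
  G = 141 + 2·32 + 5·97 + 3·(-173) = 171
G: -561 − 171 = -732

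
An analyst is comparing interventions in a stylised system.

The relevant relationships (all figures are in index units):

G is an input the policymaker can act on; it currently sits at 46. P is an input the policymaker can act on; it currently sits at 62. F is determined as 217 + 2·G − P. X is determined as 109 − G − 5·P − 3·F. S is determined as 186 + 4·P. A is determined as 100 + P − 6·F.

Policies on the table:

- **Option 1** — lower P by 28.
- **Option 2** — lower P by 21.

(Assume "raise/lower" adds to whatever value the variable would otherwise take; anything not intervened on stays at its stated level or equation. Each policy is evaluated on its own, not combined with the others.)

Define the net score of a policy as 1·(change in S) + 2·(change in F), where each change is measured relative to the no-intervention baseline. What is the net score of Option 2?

Baseline:
  G = 46
  P = 62
  F = 217 + 2·46 − 62 = 247
  S = 186 + 4·62 = 434
Option 2 (P − 21):
  G = 46
  P = 62 − 21 = 41
  F = 217 + 2·46 − 41 = 268
  S = 186 + 4·41 = 350
ΔS = 350 − 434 = -84; ΔF = 268 − 247 = 21
Score = 1·(-84) + 2·21 = -42

-42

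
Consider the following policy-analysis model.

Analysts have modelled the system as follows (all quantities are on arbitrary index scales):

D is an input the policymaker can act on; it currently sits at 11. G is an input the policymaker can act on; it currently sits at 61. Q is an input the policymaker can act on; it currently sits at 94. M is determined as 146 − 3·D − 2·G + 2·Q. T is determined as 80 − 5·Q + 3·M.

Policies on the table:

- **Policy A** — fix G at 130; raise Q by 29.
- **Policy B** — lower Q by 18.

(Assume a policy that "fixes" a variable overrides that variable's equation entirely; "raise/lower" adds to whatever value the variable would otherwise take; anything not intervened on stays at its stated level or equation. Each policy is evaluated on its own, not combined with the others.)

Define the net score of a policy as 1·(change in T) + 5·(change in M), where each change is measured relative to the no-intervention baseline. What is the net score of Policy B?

Baseline:
  D = 11
  G = 61
  Q = 94
  M = 146 − 3·11 − 2·61 + 2·94 = 179
  T = 80 − 5·94 + 3·179 = 147
Policy B (Q − 18):
  D = 11
  G = 61
  Q = 94 − 18 = 76
  M = 146 − 3·11 − 2·61 + 2·76 = 143
  T = 80 − 5·76 + 3·143 = 129
ΔT = 129 − 147 = -18; ΔM = 143 − 179 = -36
Score = 1·(-18) + 5·(-36) = -198

-198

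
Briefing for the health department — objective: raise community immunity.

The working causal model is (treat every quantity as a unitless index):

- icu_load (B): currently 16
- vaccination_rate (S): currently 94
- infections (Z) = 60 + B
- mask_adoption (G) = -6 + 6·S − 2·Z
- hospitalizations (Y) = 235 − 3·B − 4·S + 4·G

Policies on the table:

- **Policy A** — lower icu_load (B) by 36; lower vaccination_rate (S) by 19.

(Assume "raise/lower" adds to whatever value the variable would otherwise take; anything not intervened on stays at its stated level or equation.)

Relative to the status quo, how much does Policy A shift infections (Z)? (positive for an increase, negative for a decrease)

-36

Baseline:
  B = 16
  Z = 60 + 16 = 76
Policy A (B − 36, S − 19):
  B = 16 − 36 = -20
  Z = 60 + (-20) = 40
Change in Z: 40 − 76 = -36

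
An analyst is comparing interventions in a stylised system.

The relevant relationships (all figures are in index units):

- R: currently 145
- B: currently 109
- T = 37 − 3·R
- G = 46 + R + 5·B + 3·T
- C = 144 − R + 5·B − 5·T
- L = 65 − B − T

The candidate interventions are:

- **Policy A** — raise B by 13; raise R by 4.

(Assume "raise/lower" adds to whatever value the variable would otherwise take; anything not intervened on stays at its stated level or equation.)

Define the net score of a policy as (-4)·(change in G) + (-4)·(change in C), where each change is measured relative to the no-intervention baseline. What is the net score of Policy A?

Baseline:
  R = 145
  B = 109
  T = 37 − 3·145 = -398
  G = 46 + 145 + 5·109 + 3·(-398) = -458
  C = 144 − 145 + 5·109 − 5·(-398) = 2534
Policy A (B + 13, R + 4):
  R = 145 + 4 = 149
  B = 109 + 13 = 122
  T = 37 − 3·149 = -410
  G = 46 + 149 + 5·122 + 3·(-410) = -425
  C = 144 − 149 + 5·122 − 5·(-410) = 2655
ΔG = -425 − (-458) = 33; ΔC = 2655 − 2534 = 121
Score = (-4)·33 + (-4)·121 = -616

-616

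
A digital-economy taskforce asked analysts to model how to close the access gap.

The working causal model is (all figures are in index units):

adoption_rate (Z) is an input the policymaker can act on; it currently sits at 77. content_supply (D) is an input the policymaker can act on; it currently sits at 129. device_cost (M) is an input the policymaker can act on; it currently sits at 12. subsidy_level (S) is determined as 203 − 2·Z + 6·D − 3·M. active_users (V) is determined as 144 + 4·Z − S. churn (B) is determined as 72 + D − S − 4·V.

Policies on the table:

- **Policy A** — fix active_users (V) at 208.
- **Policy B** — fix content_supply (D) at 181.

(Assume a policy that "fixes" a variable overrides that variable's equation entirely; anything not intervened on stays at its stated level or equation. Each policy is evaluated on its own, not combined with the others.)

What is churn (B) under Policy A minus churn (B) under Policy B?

-3160

Policy A (V := 208):
  Z = 77
  D = 129
  M = 12
  S = 203 − 2·77 + 6·129 − 3·12 = 787
  V = 208
  B = 72 + 129 − 787 − 4·208 = -1418
Policy B (D := 181):
  Z = 77
  D = 181
  M = 12
  S = 203 − 2·77 + 6·181 − 3·12 = 1099
  V = 144 + 4·77 − 1099 = -647
  B = 72 + 181 − 1099 − 4·(-647) = 1742
B: -1418 − 1742 = -3160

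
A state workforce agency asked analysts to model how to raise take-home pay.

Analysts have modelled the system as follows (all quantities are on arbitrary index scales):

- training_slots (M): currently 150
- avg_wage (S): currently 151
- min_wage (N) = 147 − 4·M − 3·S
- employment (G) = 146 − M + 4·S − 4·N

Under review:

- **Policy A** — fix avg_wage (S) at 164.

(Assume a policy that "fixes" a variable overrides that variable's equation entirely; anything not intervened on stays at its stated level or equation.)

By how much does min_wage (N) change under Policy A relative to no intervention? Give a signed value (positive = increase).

-39

Baseline:
  M = 150
  S = 151
  N = 147 − 4·150 − 3·151 = -906
Policy A (S := 164):
  M = 150
  S = 164
  N = 147 − 4·150 − 3·164 = -945
Change in N: -945 − (-906) = -39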